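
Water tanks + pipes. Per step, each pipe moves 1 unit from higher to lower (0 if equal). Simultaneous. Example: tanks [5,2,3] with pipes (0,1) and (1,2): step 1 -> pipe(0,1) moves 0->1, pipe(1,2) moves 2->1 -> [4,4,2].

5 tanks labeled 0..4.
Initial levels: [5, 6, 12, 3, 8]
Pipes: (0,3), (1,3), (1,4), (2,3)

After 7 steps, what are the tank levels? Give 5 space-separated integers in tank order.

Step 1: flows [0->3,1->3,4->1,2->3] -> levels [4 6 11 6 7]
Step 2: flows [3->0,1=3,4->1,2->3] -> levels [5 7 10 6 6]
Step 3: flows [3->0,1->3,1->4,2->3] -> levels [6 5 9 7 7]
Step 4: flows [3->0,3->1,4->1,2->3] -> levels [7 7 8 6 6]
Step 5: flows [0->3,1->3,1->4,2->3] -> levels [6 5 7 9 7]
Step 6: flows [3->0,3->1,4->1,3->2] -> levels [7 7 8 6 6]
  -> period-2 cycle: step 6 state = step 4 state
  -> state at step 7: (7-4) mod 2 = 1, same as step 5 -> [6 5 7 9 7]

Answer: 6 5 7 9 7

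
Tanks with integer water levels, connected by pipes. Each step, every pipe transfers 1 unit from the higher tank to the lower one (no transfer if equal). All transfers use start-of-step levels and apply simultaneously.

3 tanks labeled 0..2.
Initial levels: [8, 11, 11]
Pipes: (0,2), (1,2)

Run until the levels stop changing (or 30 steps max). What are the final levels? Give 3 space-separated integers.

Answer: 10 10 10

Derivation:
Step 1: flows [2->0,1=2] -> levels [9 11 10]
Step 2: flows [2->0,1->2] -> levels [10 10 10]
Step 3: flows [0=2,1=2] -> levels [10 10 10]
  -> stable (no change)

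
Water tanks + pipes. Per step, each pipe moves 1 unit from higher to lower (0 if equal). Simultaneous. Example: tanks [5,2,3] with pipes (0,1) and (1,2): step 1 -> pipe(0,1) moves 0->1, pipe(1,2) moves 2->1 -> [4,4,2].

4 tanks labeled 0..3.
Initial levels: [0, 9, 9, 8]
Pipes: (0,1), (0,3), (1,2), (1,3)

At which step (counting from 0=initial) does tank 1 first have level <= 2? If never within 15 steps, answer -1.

Step 1: flows [1->0,3->0,1=2,1->3] -> levels [2 7 9 8]
Step 2: flows [1->0,3->0,2->1,3->1] -> levels [4 8 8 6]
Step 3: flows [1->0,3->0,1=2,1->3] -> levels [6 6 8 6]
Step 4: flows [0=1,0=3,2->1,1=3] -> levels [6 7 7 6]
Step 5: flows [1->0,0=3,1=2,1->3] -> levels [7 5 7 7]
Step 6: flows [0->1,0=3,2->1,3->1] -> levels [6 8 6 6]
Step 7: flows [1->0,0=3,1->2,1->3] -> levels [7 5 7 7]
  -> period-2 cycle (repeats step 5); tank 1 never drops to <=2
Tank 1 never reaches <=2 within 15 steps

Answer: -1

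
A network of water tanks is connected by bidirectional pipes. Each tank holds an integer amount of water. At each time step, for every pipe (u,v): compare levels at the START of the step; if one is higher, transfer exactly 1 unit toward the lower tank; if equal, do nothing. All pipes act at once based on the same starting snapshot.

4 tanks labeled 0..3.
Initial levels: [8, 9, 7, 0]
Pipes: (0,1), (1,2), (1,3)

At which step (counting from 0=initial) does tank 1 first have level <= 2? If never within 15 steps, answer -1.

Step 1: flows [1->0,1->2,1->3] -> levels [9 6 8 1]
Step 2: flows [0->1,2->1,1->3] -> levels [8 7 7 2]
Step 3: flows [0->1,1=2,1->3] -> levels [7 7 7 3]
Step 4: flows [0=1,1=2,1->3] -> levels [7 6 7 4]
Step 5: flows [0->1,2->1,1->3] -> levels [6 7 6 5]
Step 6: flows [1->0,1->2,1->3] -> levels [7 4 7 6]
Step 7: flows [0->1,2->1,3->1] -> levels [6 7 6 5]
  -> period-2 cycle (repeats step 5); tank 1 never drops to <=2
Tank 1 never reaches <=2 within 15 steps

Answer: -1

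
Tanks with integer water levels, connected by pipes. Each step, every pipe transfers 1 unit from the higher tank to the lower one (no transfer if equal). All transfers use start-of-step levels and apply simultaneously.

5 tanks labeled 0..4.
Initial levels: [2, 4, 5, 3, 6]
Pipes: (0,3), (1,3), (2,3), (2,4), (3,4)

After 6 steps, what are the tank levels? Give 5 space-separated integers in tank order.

Step 1: flows [3->0,1->3,2->3,4->2,4->3] -> levels [3 3 5 5 4]
Step 2: flows [3->0,3->1,2=3,2->4,3->4] -> levels [4 4 4 2 6]
Step 3: flows [0->3,1->3,2->3,4->2,4->3] -> levels [3 3 4 6 4]
Step 4: flows [3->0,3->1,3->2,2=4,3->4] -> levels [4 4 5 2 5]
Step 5: flows [0->3,1->3,2->3,2=4,4->3] -> levels [3 3 4 6 4]
  -> period-2 cycle: step 5 state = step 3 state
  -> state at step 6: (6-3) mod 2 = 1, same as step 4 -> [4 4 5 2 5]

Answer: 4 4 5 2 5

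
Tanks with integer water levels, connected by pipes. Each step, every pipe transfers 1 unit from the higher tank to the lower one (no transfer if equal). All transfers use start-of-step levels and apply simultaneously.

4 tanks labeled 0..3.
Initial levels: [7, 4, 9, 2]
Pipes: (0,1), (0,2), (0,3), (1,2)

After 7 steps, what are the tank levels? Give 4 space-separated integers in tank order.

Step 1: flows [0->1,2->0,0->3,2->1] -> levels [6 6 7 3]
Step 2: flows [0=1,2->0,0->3,2->1] -> levels [6 7 5 4]
Step 3: flows [1->0,0->2,0->3,1->2] -> levels [5 5 7 5]
Step 4: flows [0=1,2->0,0=3,2->1] -> levels [6 6 5 5]
Step 5: flows [0=1,0->2,0->3,1->2] -> levels [4 5 7 6]
Step 6: flows [1->0,2->0,3->0,2->1] -> levels [7 5 5 5]
Step 7: flows [0->1,0->2,0->3,1=2] -> levels [4 6 6 6]

Answer: 4 6 6 6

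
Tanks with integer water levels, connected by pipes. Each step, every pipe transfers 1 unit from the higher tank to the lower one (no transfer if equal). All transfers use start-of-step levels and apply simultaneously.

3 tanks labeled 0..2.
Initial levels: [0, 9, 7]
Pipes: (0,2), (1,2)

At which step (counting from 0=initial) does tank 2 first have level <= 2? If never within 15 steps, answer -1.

Answer: -1

Derivation:
Step 1: flows [2->0,1->2] -> levels [1 8 7]
Step 2: flows [2->0,1->2] -> levels [2 7 7]
Step 3: flows [2->0,1=2] -> levels [3 7 6]
Step 4: flows [2->0,1->2] -> levels [4 6 6]
Step 5: flows [2->0,1=2] -> levels [5 6 5]
Step 6: flows [0=2,1->2] -> levels [5 5 6]
Step 7: flows [2->0,2->1] -> levels [6 6 4]
Step 8: flows [0->2,1->2] -> levels [5 5 6]
  -> period-2 cycle (repeats step 6); tank 2 never drops to <=2
Tank 2 never reaches <=2 within 15 steps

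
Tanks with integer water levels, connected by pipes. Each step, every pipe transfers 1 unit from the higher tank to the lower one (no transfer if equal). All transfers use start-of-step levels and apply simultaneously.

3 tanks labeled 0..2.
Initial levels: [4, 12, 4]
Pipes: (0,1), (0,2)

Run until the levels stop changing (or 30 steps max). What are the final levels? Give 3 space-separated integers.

Answer: 6 7 7

Derivation:
Step 1: flows [1->0,0=2] -> levels [5 11 4]
Step 2: flows [1->0,0->2] -> levels [5 10 5]
Step 3: flows [1->0,0=2] -> levels [6 9 5]
Step 4: flows [1->0,0->2] -> levels [6 8 6]
Step 5: flows [1->0,0=2] -> levels [7 7 6]
Step 6: flows [0=1,0->2] -> levels [6 7 7]
Step 7: flows [1->0,2->0] -> levels [8 6 6]
Step 8: flows [0->1,0->2] -> levels [6 7 7]
  -> period-2 cycle: step 8 state = step 6 state; never stabilizes
  -> state at step 30: (30-6) mod 2 = 0, same as step 6 -> [6 7 7]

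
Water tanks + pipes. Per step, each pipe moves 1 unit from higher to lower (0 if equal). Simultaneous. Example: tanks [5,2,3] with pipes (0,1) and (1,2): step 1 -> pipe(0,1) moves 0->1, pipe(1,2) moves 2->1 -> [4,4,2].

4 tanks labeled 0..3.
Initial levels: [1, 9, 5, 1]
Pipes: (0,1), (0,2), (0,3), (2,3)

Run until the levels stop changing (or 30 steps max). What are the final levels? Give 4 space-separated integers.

Step 1: flows [1->0,2->0,0=3,2->3] -> levels [3 8 3 2]
Step 2: flows [1->0,0=2,0->3,2->3] -> levels [3 7 2 4]
Step 3: flows [1->0,0->2,3->0,3->2] -> levels [4 6 4 2]
Step 4: flows [1->0,0=2,0->3,2->3] -> levels [4 5 3 4]
Step 5: flows [1->0,0->2,0=3,3->2] -> levels [4 4 5 3]
Step 6: flows [0=1,2->0,0->3,2->3] -> levels [4 4 3 5]
Step 7: flows [0=1,0->2,3->0,3->2] -> levels [4 4 5 3]
  -> period-2 cycle: step 7 state = step 5 state; never stabilizes
  -> state at step 30: (30-5) mod 2 = 1, same as step 6 -> [4 4 3 5]

Answer: 4 4 3 5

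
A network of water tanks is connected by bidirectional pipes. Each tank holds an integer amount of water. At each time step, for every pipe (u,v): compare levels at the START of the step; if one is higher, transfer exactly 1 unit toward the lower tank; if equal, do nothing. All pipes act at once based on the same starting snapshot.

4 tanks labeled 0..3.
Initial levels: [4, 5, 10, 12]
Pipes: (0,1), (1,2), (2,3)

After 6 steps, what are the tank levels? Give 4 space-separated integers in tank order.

Answer: 7 8 8 8

Derivation:
Step 1: flows [1->0,2->1,3->2] -> levels [5 5 10 11]
Step 2: flows [0=1,2->1,3->2] -> levels [5 6 10 10]
Step 3: flows [1->0,2->1,2=3] -> levels [6 6 9 10]
Step 4: flows [0=1,2->1,3->2] -> levels [6 7 9 9]
Step 5: flows [1->0,2->1,2=3] -> levels [7 7 8 9]
Step 6: flows [0=1,2->1,3->2] -> levels [7 8 8 8]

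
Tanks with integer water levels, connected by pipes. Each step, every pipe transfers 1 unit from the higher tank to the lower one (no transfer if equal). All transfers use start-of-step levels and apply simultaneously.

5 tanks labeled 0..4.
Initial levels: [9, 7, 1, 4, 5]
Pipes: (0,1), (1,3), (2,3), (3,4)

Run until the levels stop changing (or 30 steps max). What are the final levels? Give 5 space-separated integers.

Answer: 5 7 5 4 5

Derivation:
Step 1: flows [0->1,1->3,3->2,4->3] -> levels [8 7 2 5 4]
Step 2: flows [0->1,1->3,3->2,3->4] -> levels [7 7 3 4 5]
Step 3: flows [0=1,1->3,3->2,4->3] -> levels [7 6 4 5 4]
Step 4: flows [0->1,1->3,3->2,3->4] -> levels [6 6 5 4 5]
Step 5: flows [0=1,1->3,2->3,4->3] -> levels [6 5 4 7 4]
Step 6: flows [0->1,3->1,3->2,3->4] -> levels [5 7 5 4 5]
Step 7: flows [1->0,1->3,2->3,4->3] -> levels [6 5 4 7 4]
  -> period-2 cycle: step 7 state = step 5 state; never stabilizes
  -> state at step 30: (30-5) mod 2 = 1, same as step 6 -> [5 7 5 4 5]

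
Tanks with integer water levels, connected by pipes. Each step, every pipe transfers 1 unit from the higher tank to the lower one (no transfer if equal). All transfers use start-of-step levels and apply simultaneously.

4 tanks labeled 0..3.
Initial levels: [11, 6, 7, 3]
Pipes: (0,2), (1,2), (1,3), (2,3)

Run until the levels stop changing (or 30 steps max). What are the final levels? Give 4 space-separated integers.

Answer: 6 6 8 7

Derivation:
Step 1: flows [0->2,2->1,1->3,2->3] -> levels [10 6 6 5]
Step 2: flows [0->2,1=2,1->3,2->3] -> levels [9 5 6 7]
Step 3: flows [0->2,2->1,3->1,3->2] -> levels [8 7 7 5]
Step 4: flows [0->2,1=2,1->3,2->3] -> levels [7 6 7 7]
Step 5: flows [0=2,2->1,3->1,2=3] -> levels [7 8 6 6]
Step 6: flows [0->2,1->2,1->3,2=3] -> levels [6 6 8 7]
Step 7: flows [2->0,2->1,3->1,2->3] -> levels [7 8 5 7]
Step 8: flows [0->2,1->2,1->3,3->2] -> levels [6 6 8 7]
  -> period-2 cycle: step 8 state = step 6 state; never stabilizes
  -> state at step 30: (30-6) mod 2 = 0, same as step 6 -> [6 6 8 7]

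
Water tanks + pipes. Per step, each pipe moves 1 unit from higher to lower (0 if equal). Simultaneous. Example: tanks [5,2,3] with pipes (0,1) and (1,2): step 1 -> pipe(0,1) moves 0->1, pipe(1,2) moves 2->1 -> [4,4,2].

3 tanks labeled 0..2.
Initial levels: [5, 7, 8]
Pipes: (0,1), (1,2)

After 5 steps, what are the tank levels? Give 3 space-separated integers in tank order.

Step 1: flows [1->0,2->1] -> levels [6 7 7]
Step 2: flows [1->0,1=2] -> levels [7 6 7]
Step 3: flows [0->1,2->1] -> levels [6 8 6]
Step 4: flows [1->0,1->2] -> levels [7 6 7]
  -> period-2 cycle: step 4 state = step 2 state
  -> state at step 5: (5-2) mod 2 = 1, same as step 3 -> [6 8 6]

Answer: 6 8 6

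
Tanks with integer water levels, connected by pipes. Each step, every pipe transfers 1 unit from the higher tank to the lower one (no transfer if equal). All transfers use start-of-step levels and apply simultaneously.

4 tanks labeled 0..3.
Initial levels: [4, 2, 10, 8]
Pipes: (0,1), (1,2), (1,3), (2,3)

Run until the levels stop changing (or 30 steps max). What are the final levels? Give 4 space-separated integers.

Answer: 6 4 7 7

Derivation:
Step 1: flows [0->1,2->1,3->1,2->3] -> levels [3 5 8 8]
Step 2: flows [1->0,2->1,3->1,2=3] -> levels [4 6 7 7]
Step 3: flows [1->0,2->1,3->1,2=3] -> levels [5 7 6 6]
Step 4: flows [1->0,1->2,1->3,2=3] -> levels [6 4 7 7]
Step 5: flows [0->1,2->1,3->1,2=3] -> levels [5 7 6 6]
  -> period-2 cycle: step 5 state = step 3 state; never stabilizes
  -> state at step 30: (30-3) mod 2 = 1, same as step 4 -> [6 4 7 7]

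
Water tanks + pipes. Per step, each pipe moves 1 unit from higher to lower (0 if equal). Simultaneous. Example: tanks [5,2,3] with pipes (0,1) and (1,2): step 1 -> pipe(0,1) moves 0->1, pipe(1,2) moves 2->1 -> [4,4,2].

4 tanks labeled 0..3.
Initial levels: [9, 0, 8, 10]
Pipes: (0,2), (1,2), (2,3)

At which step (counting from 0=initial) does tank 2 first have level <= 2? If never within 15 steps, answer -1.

Answer: -1

Derivation:
Step 1: flows [0->2,2->1,3->2] -> levels [8 1 9 9]
Step 2: flows [2->0,2->1,2=3] -> levels [9 2 7 9]
Step 3: flows [0->2,2->1,3->2] -> levels [8 3 8 8]
Step 4: flows [0=2,2->1,2=3] -> levels [8 4 7 8]
Step 5: flows [0->2,2->1,3->2] -> levels [7 5 8 7]
Step 6: flows [2->0,2->1,2->3] -> levels [8 6 5 8]
Step 7: flows [0->2,1->2,3->2] -> levels [7 5 8 7]
  -> period-2 cycle (repeats step 5); tank 2 never drops to <=2
Tank 2 never reaches <=2 within 15 steps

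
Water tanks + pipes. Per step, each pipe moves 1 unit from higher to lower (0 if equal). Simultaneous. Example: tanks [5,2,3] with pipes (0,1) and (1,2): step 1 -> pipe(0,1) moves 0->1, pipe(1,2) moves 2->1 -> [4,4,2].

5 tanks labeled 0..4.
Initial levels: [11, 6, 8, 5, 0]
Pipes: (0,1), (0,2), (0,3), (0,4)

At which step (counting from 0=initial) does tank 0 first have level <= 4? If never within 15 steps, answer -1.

Step 1: flows [0->1,0->2,0->3,0->4] -> levels [7 7 9 6 1]
Step 2: flows [0=1,2->0,0->3,0->4] -> levels [6 7 8 7 2]
Step 3: flows [1->0,2->0,3->0,0->4] -> levels [8 6 7 6 3]
Step 4: flows [0->1,0->2,0->3,0->4] -> levels [4 7 8 7 4]
Tank 0 first reaches <=4 at step 4

Answer: 4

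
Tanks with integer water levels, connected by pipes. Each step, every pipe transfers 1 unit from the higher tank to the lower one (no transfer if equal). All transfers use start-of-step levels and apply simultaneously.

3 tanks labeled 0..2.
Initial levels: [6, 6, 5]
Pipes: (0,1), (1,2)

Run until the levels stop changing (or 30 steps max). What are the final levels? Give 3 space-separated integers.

Answer: 5 7 5

Derivation:
Step 1: flows [0=1,1->2] -> levels [6 5 6]
Step 2: flows [0->1,2->1] -> levels [5 7 5]
Step 3: flows [1->0,1->2] -> levels [6 5 6]
  -> period-2 cycle: step 3 state = step 1 state; never stabilizes
  -> state at step 30: (30-1) mod 2 = 1, same as step 2 -> [5 7 5]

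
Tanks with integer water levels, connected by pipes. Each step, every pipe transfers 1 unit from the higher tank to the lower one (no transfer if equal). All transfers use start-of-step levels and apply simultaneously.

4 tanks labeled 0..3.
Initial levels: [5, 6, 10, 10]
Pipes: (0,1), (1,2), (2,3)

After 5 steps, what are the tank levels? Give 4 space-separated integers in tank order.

Answer: 8 7 8 8

Derivation:
Step 1: flows [1->0,2->1,2=3] -> levels [6 6 9 10]
Step 2: flows [0=1,2->1,3->2] -> levels [6 7 9 9]
Step 3: flows [1->0,2->1,2=3] -> levels [7 7 8 9]
Step 4: flows [0=1,2->1,3->2] -> levels [7 8 8 8]
Step 5: flows [1->0,1=2,2=3] -> levels [8 7 8 8]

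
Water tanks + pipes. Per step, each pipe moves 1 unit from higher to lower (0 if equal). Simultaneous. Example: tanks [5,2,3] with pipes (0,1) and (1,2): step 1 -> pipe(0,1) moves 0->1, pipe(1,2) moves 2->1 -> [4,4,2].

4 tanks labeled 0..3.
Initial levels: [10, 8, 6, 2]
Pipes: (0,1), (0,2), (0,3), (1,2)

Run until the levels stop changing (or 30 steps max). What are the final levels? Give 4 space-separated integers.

Step 1: flows [0->1,0->2,0->3,1->2] -> levels [7 8 8 3]
Step 2: flows [1->0,2->0,0->3,1=2] -> levels [8 7 7 4]
Step 3: flows [0->1,0->2,0->3,1=2] -> levels [5 8 8 5]
Step 4: flows [1->0,2->0,0=3,1=2] -> levels [7 7 7 5]
Step 5: flows [0=1,0=2,0->3,1=2] -> levels [6 7 7 6]
Step 6: flows [1->0,2->0,0=3,1=2] -> levels [8 6 6 6]
Step 7: flows [0->1,0->2,0->3,1=2] -> levels [5 7 7 7]
Step 8: flows [1->0,2->0,3->0,1=2] -> levels [8 6 6 6]
  -> period-2 cycle: step 8 state = step 6 state; never stabilizes
  -> state at step 30: (30-6) mod 2 = 0, same as step 6 -> [8 6 6 6]

Answer: 8 6 6 6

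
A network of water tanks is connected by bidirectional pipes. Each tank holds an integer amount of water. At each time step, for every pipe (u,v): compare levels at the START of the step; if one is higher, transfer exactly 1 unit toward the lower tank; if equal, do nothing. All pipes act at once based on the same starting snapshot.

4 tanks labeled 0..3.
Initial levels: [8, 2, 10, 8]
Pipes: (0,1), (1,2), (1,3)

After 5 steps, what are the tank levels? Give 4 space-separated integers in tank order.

Answer: 7 6 8 7

Derivation:
Step 1: flows [0->1,2->1,3->1] -> levels [7 5 9 7]
Step 2: flows [0->1,2->1,3->1] -> levels [6 8 8 6]
Step 3: flows [1->0,1=2,1->3] -> levels [7 6 8 7]
Step 4: flows [0->1,2->1,3->1] -> levels [6 9 7 6]
Step 5: flows [1->0,1->2,1->3] -> levels [7 6 8 7]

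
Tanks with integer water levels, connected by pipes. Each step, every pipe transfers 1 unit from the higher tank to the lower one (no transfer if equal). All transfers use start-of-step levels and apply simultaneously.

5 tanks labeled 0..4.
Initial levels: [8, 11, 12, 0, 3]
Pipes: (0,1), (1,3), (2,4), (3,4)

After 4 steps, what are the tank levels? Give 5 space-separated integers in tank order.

Step 1: flows [1->0,1->3,2->4,4->3] -> levels [9 9 11 2 3]
Step 2: flows [0=1,1->3,2->4,4->3] -> levels [9 8 10 4 3]
Step 3: flows [0->1,1->3,2->4,3->4] -> levels [8 8 9 4 5]
Step 4: flows [0=1,1->3,2->4,4->3] -> levels [8 7 8 6 5]

Answer: 8 7 8 6 5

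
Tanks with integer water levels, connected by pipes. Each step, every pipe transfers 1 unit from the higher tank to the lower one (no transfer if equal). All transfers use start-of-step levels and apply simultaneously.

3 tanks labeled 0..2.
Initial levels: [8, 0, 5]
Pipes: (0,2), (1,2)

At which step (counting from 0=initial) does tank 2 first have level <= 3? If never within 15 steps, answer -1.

Answer: 6

Derivation:
Step 1: flows [0->2,2->1] -> levels [7 1 5]
Step 2: flows [0->2,2->1] -> levels [6 2 5]
Step 3: flows [0->2,2->1] -> levels [5 3 5]
Step 4: flows [0=2,2->1] -> levels [5 4 4]
Step 5: flows [0->2,1=2] -> levels [4 4 5]
Step 6: flows [2->0,2->1] -> levels [5 5 3]
Tank 2 first reaches <=3 at step 6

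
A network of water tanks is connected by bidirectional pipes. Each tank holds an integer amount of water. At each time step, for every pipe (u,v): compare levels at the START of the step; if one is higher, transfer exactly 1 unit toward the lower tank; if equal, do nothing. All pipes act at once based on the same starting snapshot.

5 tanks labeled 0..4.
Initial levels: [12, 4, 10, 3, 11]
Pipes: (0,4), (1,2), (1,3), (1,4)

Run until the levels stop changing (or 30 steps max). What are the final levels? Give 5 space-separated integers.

Answer: 8 7 8 8 9

Derivation:
Step 1: flows [0->4,2->1,1->3,4->1] -> levels [11 5 9 4 11]
Step 2: flows [0=4,2->1,1->3,4->1] -> levels [11 6 8 5 10]
Step 3: flows [0->4,2->1,1->3,4->1] -> levels [10 7 7 6 10]
Step 4: flows [0=4,1=2,1->3,4->1] -> levels [10 7 7 7 9]
Step 5: flows [0->4,1=2,1=3,4->1] -> levels [9 8 7 7 9]
Step 6: flows [0=4,1->2,1->3,4->1] -> levels [9 7 8 8 8]
Step 7: flows [0->4,2->1,3->1,4->1] -> levels [8 10 7 7 8]
Step 8: flows [0=4,1->2,1->3,1->4] -> levels [8 7 8 8 9]
Step 9: flows [4->0,2->1,3->1,4->1] -> levels [9 10 7 7 7]
Step 10: flows [0->4,1->2,1->3,1->4] -> levels [8 7 8 8 9]
  -> period-2 cycle: step 10 state = step 8 state; never stabilizes
  -> state at step 30: (30-8) mod 2 = 0, same as step 8 -> [8 7 8 8 9]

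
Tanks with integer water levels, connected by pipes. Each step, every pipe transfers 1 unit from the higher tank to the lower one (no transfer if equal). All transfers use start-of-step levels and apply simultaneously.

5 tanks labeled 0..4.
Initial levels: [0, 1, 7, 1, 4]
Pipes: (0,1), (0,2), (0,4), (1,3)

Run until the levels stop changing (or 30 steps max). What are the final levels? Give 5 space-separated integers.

Step 1: flows [1->0,2->0,4->0,1=3] -> levels [3 0 6 1 3]
Step 2: flows [0->1,2->0,0=4,3->1] -> levels [3 2 5 0 3]
Step 3: flows [0->1,2->0,0=4,1->3] -> levels [3 2 4 1 3]
Step 4: flows [0->1,2->0,0=4,1->3] -> levels [3 2 3 2 3]
Step 5: flows [0->1,0=2,0=4,1=3] -> levels [2 3 3 2 3]
Step 6: flows [1->0,2->0,4->0,1->3] -> levels [5 1 2 3 2]
Step 7: flows [0->1,0->2,0->4,3->1] -> levels [2 3 3 2 3]
  -> period-2 cycle: step 7 state = step 5 state; never stabilizes
  -> state at step 30: (30-5) mod 2 = 1, same as step 6 -> [5 1 2 3 2]

Answer: 5 1 2 3 2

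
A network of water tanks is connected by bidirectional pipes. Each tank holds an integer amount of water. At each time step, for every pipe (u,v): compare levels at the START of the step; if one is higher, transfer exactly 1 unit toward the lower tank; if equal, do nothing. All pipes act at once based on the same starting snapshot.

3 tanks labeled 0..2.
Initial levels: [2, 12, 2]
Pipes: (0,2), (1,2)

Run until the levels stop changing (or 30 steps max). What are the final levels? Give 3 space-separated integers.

Answer: 6 6 4

Derivation:
Step 1: flows [0=2,1->2] -> levels [2 11 3]
Step 2: flows [2->0,1->2] -> levels [3 10 3]
Step 3: flows [0=2,1->2] -> levels [3 9 4]
Step 4: flows [2->0,1->2] -> levels [4 8 4]
Step 5: flows [0=2,1->2] -> levels [4 7 5]
Step 6: flows [2->0,1->2] -> levels [5 6 5]
Step 7: flows [0=2,1->2] -> levels [5 5 6]
Step 8: flows [2->0,2->1] -> levels [6 6 4]
Step 9: flows [0->2,1->2] -> levels [5 5 6]
  -> period-2 cycle: step 9 state = step 7 state; never stabilizes
  -> state at step 30: (30-7) mod 2 = 1, same as step 8 -> [6 6 4]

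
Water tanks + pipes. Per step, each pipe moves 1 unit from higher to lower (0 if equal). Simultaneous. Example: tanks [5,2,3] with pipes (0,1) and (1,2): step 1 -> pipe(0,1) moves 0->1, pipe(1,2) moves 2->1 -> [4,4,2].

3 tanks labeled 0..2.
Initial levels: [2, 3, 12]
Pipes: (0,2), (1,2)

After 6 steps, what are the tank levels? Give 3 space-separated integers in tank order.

Answer: 6 6 5

Derivation:
Step 1: flows [2->0,2->1] -> levels [3 4 10]
Step 2: flows [2->0,2->1] -> levels [4 5 8]
Step 3: flows [2->0,2->1] -> levels [5 6 6]
Step 4: flows [2->0,1=2] -> levels [6 6 5]
Step 5: flows [0->2,1->2] -> levels [5 5 7]
Step 6: flows [2->0,2->1] -> levels [6 6 5]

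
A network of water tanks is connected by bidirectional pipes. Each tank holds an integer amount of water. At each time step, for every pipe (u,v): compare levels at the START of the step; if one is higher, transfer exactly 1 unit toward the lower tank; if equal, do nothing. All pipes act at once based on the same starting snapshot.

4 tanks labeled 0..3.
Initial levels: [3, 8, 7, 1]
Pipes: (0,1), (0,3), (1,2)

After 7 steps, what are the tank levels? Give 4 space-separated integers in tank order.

Answer: 6 4 5 4

Derivation:
Step 1: flows [1->0,0->3,1->2] -> levels [3 6 8 2]
Step 2: flows [1->0,0->3,2->1] -> levels [3 6 7 3]
Step 3: flows [1->0,0=3,2->1] -> levels [4 6 6 3]
Step 4: flows [1->0,0->3,1=2] -> levels [4 5 6 4]
Step 5: flows [1->0,0=3,2->1] -> levels [5 5 5 4]
Step 6: flows [0=1,0->3,1=2] -> levels [4 5 5 5]
Step 7: flows [1->0,3->0,1=2] -> levels [6 4 5 4]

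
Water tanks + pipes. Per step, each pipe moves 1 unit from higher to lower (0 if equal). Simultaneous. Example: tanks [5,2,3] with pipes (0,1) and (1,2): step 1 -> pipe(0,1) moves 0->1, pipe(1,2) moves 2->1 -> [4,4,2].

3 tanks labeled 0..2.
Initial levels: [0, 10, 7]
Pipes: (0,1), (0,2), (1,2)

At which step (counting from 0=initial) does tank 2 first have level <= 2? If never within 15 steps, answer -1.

Step 1: flows [1->0,2->0,1->2] -> levels [2 8 7]
Step 2: flows [1->0,2->0,1->2] -> levels [4 6 7]
Step 3: flows [1->0,2->0,2->1] -> levels [6 6 5]
Step 4: flows [0=1,0->2,1->2] -> levels [5 5 7]
Step 5: flows [0=1,2->0,2->1] -> levels [6 6 5]
  -> period-2 cycle (repeats step 3); tank 2 never drops to <=2
Tank 2 never reaches <=2 within 15 steps

Answer: -1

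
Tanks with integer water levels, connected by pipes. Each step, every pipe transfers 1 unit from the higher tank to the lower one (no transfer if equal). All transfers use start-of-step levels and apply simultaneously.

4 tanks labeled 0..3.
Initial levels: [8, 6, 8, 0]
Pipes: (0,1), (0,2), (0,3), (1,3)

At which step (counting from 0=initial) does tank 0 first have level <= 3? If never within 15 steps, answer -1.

Step 1: flows [0->1,0=2,0->3,1->3] -> levels [6 6 8 2]
Step 2: flows [0=1,2->0,0->3,1->3] -> levels [6 5 7 4]
Step 3: flows [0->1,2->0,0->3,1->3] -> levels [5 5 6 6]
Step 4: flows [0=1,2->0,3->0,3->1] -> levels [7 6 5 4]
Step 5: flows [0->1,0->2,0->3,1->3] -> levels [4 6 6 6]
Step 6: flows [1->0,2->0,3->0,1=3] -> levels [7 5 5 5]
Step 7: flows [0->1,0->2,0->3,1=3] -> levels [4 6 6 6]
  -> period-2 cycle (repeats step 5); tank 0 never drops to <=3
Tank 0 never reaches <=3 within 15 steps

Answer: -1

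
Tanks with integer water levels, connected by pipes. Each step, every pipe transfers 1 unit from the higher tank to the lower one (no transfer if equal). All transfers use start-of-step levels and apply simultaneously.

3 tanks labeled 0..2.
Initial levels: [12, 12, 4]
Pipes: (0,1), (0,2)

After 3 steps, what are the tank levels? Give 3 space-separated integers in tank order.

Answer: 10 11 7

Derivation:
Step 1: flows [0=1,0->2] -> levels [11 12 5]
Step 2: flows [1->0,0->2] -> levels [11 11 6]
Step 3: flows [0=1,0->2] -> levels [10 11 7]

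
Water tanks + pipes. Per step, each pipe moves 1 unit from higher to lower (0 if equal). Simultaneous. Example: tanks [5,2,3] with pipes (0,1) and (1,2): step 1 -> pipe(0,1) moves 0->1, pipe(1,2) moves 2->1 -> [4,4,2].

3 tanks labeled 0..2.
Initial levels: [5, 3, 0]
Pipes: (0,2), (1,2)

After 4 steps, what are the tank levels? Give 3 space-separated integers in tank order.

Answer: 2 2 4

Derivation:
Step 1: flows [0->2,1->2] -> levels [4 2 2]
Step 2: flows [0->2,1=2] -> levels [3 2 3]
Step 3: flows [0=2,2->1] -> levels [3 3 2]
Step 4: flows [0->2,1->2] -> levels [2 2 4]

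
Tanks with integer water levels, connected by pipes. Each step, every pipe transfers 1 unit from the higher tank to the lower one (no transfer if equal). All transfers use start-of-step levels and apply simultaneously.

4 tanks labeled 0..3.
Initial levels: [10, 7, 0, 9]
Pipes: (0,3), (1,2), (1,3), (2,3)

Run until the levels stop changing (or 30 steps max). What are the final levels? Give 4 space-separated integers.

Step 1: flows [0->3,1->2,3->1,3->2] -> levels [9 7 2 8]
Step 2: flows [0->3,1->2,3->1,3->2] -> levels [8 7 4 7]
Step 3: flows [0->3,1->2,1=3,3->2] -> levels [7 6 6 7]
Step 4: flows [0=3,1=2,3->1,3->2] -> levels [7 7 7 5]
Step 5: flows [0->3,1=2,1->3,2->3] -> levels [6 6 6 8]
Step 6: flows [3->0,1=2,3->1,3->2] -> levels [7 7 7 5]
  -> period-2 cycle: step 6 state = step 4 state; never stabilizes
  -> state at step 30: (30-4) mod 2 = 0, same as step 4 -> [7 7 7 5]

Answer: 7 7 7 5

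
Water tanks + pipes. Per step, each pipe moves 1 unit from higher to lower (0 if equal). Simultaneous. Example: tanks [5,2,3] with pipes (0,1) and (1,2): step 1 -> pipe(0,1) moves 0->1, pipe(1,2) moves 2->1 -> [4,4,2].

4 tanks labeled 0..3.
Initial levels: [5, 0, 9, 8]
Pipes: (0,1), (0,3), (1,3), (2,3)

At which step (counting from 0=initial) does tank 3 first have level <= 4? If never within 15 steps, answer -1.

Answer: 5

Derivation:
Step 1: flows [0->1,3->0,3->1,2->3] -> levels [5 2 8 7]
Step 2: flows [0->1,3->0,3->1,2->3] -> levels [5 4 7 6]
Step 3: flows [0->1,3->0,3->1,2->3] -> levels [5 6 6 5]
Step 4: flows [1->0,0=3,1->3,2->3] -> levels [6 4 5 7]
Step 5: flows [0->1,3->0,3->1,3->2] -> levels [6 6 6 4]
Tank 3 first reaches <=4 at step 5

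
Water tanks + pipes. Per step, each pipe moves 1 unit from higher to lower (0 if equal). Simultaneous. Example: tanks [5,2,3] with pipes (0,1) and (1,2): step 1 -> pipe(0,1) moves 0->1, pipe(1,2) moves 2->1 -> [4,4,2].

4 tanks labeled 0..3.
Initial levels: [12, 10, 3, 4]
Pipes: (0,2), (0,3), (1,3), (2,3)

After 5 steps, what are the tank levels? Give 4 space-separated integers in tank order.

Answer: 6 7 7 9

Derivation:
Step 1: flows [0->2,0->3,1->3,3->2] -> levels [10 9 5 5]
Step 2: flows [0->2,0->3,1->3,2=3] -> levels [8 8 6 7]
Step 3: flows [0->2,0->3,1->3,3->2] -> levels [6 7 8 8]
Step 4: flows [2->0,3->0,3->1,2=3] -> levels [8 8 7 6]
Step 5: flows [0->2,0->3,1->3,2->3] -> levels [6 7 7 9]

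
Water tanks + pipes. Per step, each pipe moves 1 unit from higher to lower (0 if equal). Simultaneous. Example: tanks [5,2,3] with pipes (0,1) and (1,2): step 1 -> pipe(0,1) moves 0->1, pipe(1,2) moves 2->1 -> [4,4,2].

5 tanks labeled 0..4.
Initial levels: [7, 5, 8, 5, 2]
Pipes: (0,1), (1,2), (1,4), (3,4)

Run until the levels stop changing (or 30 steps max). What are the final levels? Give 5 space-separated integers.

Step 1: flows [0->1,2->1,1->4,3->4] -> levels [6 6 7 4 4]
Step 2: flows [0=1,2->1,1->4,3=4] -> levels [6 6 6 4 5]
Step 3: flows [0=1,1=2,1->4,4->3] -> levels [6 5 6 5 5]
Step 4: flows [0->1,2->1,1=4,3=4] -> levels [5 7 5 5 5]
Step 5: flows [1->0,1->2,1->4,3=4] -> levels [6 4 6 5 6]
Step 6: flows [0->1,2->1,4->1,4->3] -> levels [5 7 5 6 4]
Step 7: flows [1->0,1->2,1->4,3->4] -> levels [6 4 6 5 6]
  -> period-2 cycle: step 7 state = step 5 state; never stabilizes
  -> state at step 30: (30-5) mod 2 = 1, same as step 6 -> [5 7 5 6 4]

Answer: 5 7 5 6 4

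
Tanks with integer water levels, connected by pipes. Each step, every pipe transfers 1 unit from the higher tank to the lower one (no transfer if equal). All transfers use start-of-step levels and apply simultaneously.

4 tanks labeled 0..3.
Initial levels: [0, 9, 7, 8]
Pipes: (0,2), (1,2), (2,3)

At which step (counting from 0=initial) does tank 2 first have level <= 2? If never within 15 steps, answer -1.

Step 1: flows [2->0,1->2,3->2] -> levels [1 8 8 7]
Step 2: flows [2->0,1=2,2->3] -> levels [2 8 6 8]
Step 3: flows [2->0,1->2,3->2] -> levels [3 7 7 7]
Step 4: flows [2->0,1=2,2=3] -> levels [4 7 6 7]
Step 5: flows [2->0,1->2,3->2] -> levels [5 6 7 6]
Step 6: flows [2->0,2->1,2->3] -> levels [6 7 4 7]
Step 7: flows [0->2,1->2,3->2] -> levels [5 6 7 6]
  -> period-2 cycle (repeats step 5); tank 2 never drops to <=2
Tank 2 never reaches <=2 within 15 steps

Answer: -1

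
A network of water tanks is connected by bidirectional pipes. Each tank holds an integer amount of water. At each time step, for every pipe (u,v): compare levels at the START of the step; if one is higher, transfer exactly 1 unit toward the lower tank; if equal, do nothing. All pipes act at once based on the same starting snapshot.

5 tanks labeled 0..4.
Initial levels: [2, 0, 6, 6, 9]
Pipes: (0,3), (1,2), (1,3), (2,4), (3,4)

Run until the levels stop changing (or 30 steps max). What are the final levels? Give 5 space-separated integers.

Step 1: flows [3->0,2->1,3->1,4->2,4->3] -> levels [3 2 6 5 7]
Step 2: flows [3->0,2->1,3->1,4->2,4->3] -> levels [4 4 6 4 5]
Step 3: flows [0=3,2->1,1=3,2->4,4->3] -> levels [4 5 4 5 5]
Step 4: flows [3->0,1->2,1=3,4->2,3=4] -> levels [5 4 6 4 4]
Step 5: flows [0->3,2->1,1=3,2->4,3=4] -> levels [4 5 4 5 5]
  -> period-2 cycle: step 5 state = step 3 state; never stabilizes
  -> state at step 30: (30-3) mod 2 = 1, same as step 4 -> [5 4 6 4 4]

Answer: 5 4 6 4 4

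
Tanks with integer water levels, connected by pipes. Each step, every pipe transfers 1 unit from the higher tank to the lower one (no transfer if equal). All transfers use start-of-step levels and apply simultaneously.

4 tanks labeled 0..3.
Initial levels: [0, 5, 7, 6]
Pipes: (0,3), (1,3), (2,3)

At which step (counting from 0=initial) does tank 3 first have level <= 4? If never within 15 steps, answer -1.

Answer: 3

Derivation:
Step 1: flows [3->0,3->1,2->3] -> levels [1 6 6 5]
Step 2: flows [3->0,1->3,2->3] -> levels [2 5 5 6]
Step 3: flows [3->0,3->1,3->2] -> levels [3 6 6 3]
Tank 3 first reaches <=4 at step 3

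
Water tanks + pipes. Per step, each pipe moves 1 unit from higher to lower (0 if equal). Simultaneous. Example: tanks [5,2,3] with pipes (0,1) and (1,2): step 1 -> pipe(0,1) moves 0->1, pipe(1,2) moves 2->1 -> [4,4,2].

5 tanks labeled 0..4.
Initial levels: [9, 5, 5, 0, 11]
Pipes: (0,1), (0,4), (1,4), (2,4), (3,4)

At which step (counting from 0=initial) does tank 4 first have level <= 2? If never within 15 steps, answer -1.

Step 1: flows [0->1,4->0,4->1,4->2,4->3] -> levels [9 7 6 1 7]
Step 2: flows [0->1,0->4,1=4,4->2,4->3] -> levels [7 8 7 2 6]
Step 3: flows [1->0,0->4,1->4,2->4,4->3] -> levels [7 6 6 3 8]
Step 4: flows [0->1,4->0,4->1,4->2,4->3] -> levels [7 8 7 4 4]
Step 5: flows [1->0,0->4,1->4,2->4,3=4] -> levels [7 6 6 4 7]
Step 6: flows [0->1,0=4,4->1,4->2,4->3] -> levels [6 8 7 5 4]
Step 7: flows [1->0,0->4,1->4,2->4,3->4] -> levels [6 6 6 4 8]
Step 8: flows [0=1,4->0,4->1,4->2,4->3] -> levels [7 7 7 5 4]
Step 9: flows [0=1,0->4,1->4,2->4,3->4] -> levels [6 6 6 4 8]
  -> period-2 cycle (repeats step 7); tank 4 never drops to <=2
Tank 4 never reaches <=2 within 15 steps

Answer: -1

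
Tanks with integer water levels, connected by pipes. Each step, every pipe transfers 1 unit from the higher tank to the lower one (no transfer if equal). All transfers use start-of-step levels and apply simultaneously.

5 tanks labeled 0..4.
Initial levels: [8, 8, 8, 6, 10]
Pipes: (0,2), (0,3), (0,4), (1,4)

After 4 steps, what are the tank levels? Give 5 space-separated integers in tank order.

Answer: 7 8 8 8 9

Derivation:
Step 1: flows [0=2,0->3,4->0,4->1] -> levels [8 9 8 7 8]
Step 2: flows [0=2,0->3,0=4,1->4] -> levels [7 8 8 8 9]
Step 3: flows [2->0,3->0,4->0,4->1] -> levels [10 9 7 7 7]
Step 4: flows [0->2,0->3,0->4,1->4] -> levels [7 8 8 8 9]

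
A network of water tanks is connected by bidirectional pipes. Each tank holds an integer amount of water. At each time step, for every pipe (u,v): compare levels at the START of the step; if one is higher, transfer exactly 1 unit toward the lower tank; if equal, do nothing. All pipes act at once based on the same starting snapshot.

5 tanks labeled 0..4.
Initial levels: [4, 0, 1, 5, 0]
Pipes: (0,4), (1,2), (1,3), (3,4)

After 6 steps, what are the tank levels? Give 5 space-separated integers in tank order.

Answer: 2 2 1 1 4

Derivation:
Step 1: flows [0->4,2->1,3->1,3->4] -> levels [3 2 0 3 2]
Step 2: flows [0->4,1->2,3->1,3->4] -> levels [2 2 1 1 4]
Step 3: flows [4->0,1->2,1->3,4->3] -> levels [3 0 2 3 2]
Step 4: flows [0->4,2->1,3->1,3->4] -> levels [2 2 1 1 4]
  -> period-2 cycle: step 4 state = step 2 state
  -> state at step 6: (6-2) mod 2 = 0, same as step 2 -> [2 2 1 1 4]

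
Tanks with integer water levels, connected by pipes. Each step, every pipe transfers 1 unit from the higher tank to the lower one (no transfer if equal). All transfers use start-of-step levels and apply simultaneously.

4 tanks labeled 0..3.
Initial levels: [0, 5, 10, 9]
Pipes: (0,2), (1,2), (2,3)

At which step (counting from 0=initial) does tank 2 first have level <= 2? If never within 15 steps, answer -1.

Answer: -1

Derivation:
Step 1: flows [2->0,2->1,2->3] -> levels [1 6 7 10]
Step 2: flows [2->0,2->1,3->2] -> levels [2 7 6 9]
Step 3: flows [2->0,1->2,3->2] -> levels [3 6 7 8]
Step 4: flows [2->0,2->1,3->2] -> levels [4 7 6 7]
Step 5: flows [2->0,1->2,3->2] -> levels [5 6 7 6]
Step 6: flows [2->0,2->1,2->3] -> levels [6 7 4 7]
Step 7: flows [0->2,1->2,3->2] -> levels [5 6 7 6]
  -> period-2 cycle (repeats step 5); tank 2 never drops to <=2
Tank 2 never reaches <=2 within 15 steps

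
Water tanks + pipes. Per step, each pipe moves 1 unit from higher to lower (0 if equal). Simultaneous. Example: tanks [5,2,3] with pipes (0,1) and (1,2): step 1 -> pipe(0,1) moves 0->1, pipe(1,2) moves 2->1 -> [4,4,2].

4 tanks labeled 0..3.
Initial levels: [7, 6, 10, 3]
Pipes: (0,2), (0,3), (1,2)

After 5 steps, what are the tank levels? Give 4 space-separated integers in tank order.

Answer: 5 7 8 6

Derivation:
Step 1: flows [2->0,0->3,2->1] -> levels [7 7 8 4]
Step 2: flows [2->0,0->3,2->1] -> levels [7 8 6 5]
Step 3: flows [0->2,0->3,1->2] -> levels [5 7 8 6]
Step 4: flows [2->0,3->0,2->1] -> levels [7 8 6 5]
  -> period-2 cycle: step 4 state = step 2 state
  -> state at step 5: (5-2) mod 2 = 1, same as step 3 -> [5 7 8 6]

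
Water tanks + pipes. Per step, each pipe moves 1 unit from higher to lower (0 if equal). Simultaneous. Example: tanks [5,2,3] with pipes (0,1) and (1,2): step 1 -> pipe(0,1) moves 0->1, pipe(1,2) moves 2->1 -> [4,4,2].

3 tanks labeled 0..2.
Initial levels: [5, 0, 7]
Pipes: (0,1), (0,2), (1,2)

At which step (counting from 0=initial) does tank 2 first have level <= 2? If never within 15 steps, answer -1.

Step 1: flows [0->1,2->0,2->1] -> levels [5 2 5]
Step 2: flows [0->1,0=2,2->1] -> levels [4 4 4]
Step 3: flows [0=1,0=2,1=2] -> levels [4 4 4]
  -> stable; tank 2 stays at 4 > 2
Tank 2 never reaches <=2 within 15 steps

Answer: -1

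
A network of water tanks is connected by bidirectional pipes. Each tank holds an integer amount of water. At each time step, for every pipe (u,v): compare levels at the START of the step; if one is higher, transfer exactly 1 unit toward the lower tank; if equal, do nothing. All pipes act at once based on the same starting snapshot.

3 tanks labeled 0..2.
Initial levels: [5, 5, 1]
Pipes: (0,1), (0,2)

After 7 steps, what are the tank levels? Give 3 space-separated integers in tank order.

Answer: 3 4 4

Derivation:
Step 1: flows [0=1,0->2] -> levels [4 5 2]
Step 2: flows [1->0,0->2] -> levels [4 4 3]
Step 3: flows [0=1,0->2] -> levels [3 4 4]
Step 4: flows [1->0,2->0] -> levels [5 3 3]
Step 5: flows [0->1,0->2] -> levels [3 4 4]
  -> period-2 cycle: step 5 state = step 3 state
  -> state at step 7: (7-3) mod 2 = 0, same as step 3 -> [3 4 4]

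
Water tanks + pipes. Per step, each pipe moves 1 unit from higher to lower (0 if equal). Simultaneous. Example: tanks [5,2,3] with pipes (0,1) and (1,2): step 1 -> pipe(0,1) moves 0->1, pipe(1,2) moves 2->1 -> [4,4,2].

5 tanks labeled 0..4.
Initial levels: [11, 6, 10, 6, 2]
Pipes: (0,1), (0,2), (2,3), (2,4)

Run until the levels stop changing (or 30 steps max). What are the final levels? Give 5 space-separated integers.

Step 1: flows [0->1,0->2,2->3,2->4] -> levels [9 7 9 7 3]
Step 2: flows [0->1,0=2,2->3,2->4] -> levels [8 8 7 8 4]
Step 3: flows [0=1,0->2,3->2,2->4] -> levels [7 8 8 7 5]
Step 4: flows [1->0,2->0,2->3,2->4] -> levels [9 7 5 8 6]
Step 5: flows [0->1,0->2,3->2,4->2] -> levels [7 8 8 7 5]
  -> period-2 cycle: step 5 state = step 3 state; never stabilizes
  -> state at step 30: (30-3) mod 2 = 1, same as step 4 -> [9 7 5 8 6]

Answer: 9 7 5 8 6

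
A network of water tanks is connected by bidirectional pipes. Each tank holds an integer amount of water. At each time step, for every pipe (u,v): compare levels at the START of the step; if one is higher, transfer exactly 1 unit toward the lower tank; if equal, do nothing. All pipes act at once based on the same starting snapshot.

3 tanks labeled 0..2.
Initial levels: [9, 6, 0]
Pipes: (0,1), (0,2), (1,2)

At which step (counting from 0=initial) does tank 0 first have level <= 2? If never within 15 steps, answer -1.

Answer: -1

Derivation:
Step 1: flows [0->1,0->2,1->2] -> levels [7 6 2]
Step 2: flows [0->1,0->2,1->2] -> levels [5 6 4]
Step 3: flows [1->0,0->2,1->2] -> levels [5 4 6]
Step 4: flows [0->1,2->0,2->1] -> levels [5 6 4]
  -> period-2 cycle (repeats step 2); tank 0 never drops to <=2
Tank 0 never reaches <=2 within 15 steps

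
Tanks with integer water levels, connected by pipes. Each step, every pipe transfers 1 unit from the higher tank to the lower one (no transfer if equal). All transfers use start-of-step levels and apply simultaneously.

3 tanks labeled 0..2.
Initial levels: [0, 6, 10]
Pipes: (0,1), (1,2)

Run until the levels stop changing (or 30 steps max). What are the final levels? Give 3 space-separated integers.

Answer: 5 6 5

Derivation:
Step 1: flows [1->0,2->1] -> levels [1 6 9]
Step 2: flows [1->0,2->1] -> levels [2 6 8]
Step 3: flows [1->0,2->1] -> levels [3 6 7]
Step 4: flows [1->0,2->1] -> levels [4 6 6]
Step 5: flows [1->0,1=2] -> levels [5 5 6]
Step 6: flows [0=1,2->1] -> levels [5 6 5]
Step 7: flows [1->0,1->2] -> levels [6 4 6]
Step 8: flows [0->1,2->1] -> levels [5 6 5]
  -> period-2 cycle: step 8 state = step 6 state; never stabilizes
  -> state at step 30: (30-6) mod 2 = 0, same as step 6 -> [5 6 5]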